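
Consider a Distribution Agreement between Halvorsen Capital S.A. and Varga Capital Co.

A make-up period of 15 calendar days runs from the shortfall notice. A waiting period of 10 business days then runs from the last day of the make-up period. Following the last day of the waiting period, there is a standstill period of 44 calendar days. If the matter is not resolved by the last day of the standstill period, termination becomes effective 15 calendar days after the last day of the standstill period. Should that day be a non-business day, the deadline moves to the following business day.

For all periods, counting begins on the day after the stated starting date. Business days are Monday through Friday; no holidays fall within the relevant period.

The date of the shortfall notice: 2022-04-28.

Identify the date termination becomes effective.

2022-07-25

Adding 15 calendar days to 2022-04-28 gives 2022-05-13, which is the last day of the make-up period.
The last day of the waiting period: 10 business days after Friday, 2022-05-13, skipping weekends — May 16, May 17, May 18, May 19, May 20, May 23, May 24, May 25, May 26, May 27 — lands on Friday, 2022-05-27.
Adding 44 calendar days to 2022-05-27 gives 2022-07-10, which is the last day of the standstill period.
The date termination becomes effective: 2022-07-10 + 15 days = 2022-07-25. 2022-07-25 is a Monday, so no roll-forward applies.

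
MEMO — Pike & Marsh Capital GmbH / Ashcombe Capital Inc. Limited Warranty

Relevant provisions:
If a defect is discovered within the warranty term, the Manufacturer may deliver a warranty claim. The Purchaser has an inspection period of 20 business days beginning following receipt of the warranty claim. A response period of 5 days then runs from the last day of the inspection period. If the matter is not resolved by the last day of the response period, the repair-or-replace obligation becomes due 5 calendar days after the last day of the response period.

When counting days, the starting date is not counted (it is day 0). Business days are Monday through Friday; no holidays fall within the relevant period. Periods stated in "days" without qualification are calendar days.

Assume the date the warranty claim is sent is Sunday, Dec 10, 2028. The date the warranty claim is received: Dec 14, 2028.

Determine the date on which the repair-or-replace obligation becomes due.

The last day of the inspection period: counting 20 business days from Thursday, Dec 14, 2028 (Dec 15, Dec 18, Dec 19, Dec 20, …, Jan 9, Jan 10, Jan 11, skipping weekends) reaches Thursday, Jan 11, 2029.
The last day of the response period: 5 calendar days after Jan 11, 2029 is Jan 16, 2029.
The date on which the repair-or-replace obligation becomes due: 5 calendar days after Jan 16, 2029 is Jan 21, 2029.

Jan 21, 2029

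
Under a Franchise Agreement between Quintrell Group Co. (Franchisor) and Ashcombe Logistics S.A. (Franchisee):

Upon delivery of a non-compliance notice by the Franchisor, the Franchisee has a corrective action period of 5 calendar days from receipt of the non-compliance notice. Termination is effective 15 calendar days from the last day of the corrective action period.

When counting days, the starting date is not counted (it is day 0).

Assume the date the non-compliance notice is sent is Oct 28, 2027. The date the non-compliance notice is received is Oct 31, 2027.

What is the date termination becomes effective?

The last day of the corrective action period: 5 calendar days after Oct 31, 2027 is Nov 5, 2027.
Adding 15 calendar days to Nov 5, 2027 gives Nov 20, 2027, which is the date termination becomes effective.

Nov 20, 2027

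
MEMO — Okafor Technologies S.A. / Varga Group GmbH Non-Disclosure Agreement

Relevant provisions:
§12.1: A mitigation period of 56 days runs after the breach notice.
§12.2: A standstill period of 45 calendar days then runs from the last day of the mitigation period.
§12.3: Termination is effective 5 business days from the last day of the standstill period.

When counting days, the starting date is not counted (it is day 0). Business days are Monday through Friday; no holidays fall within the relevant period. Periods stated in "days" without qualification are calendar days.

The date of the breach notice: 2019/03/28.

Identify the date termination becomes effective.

The last day of the mitigation period: 2019/03/28 + 56 days = 2019/05/23.
The last day of the standstill period: 45 calendar days after 2019/05/23 is 2019/07/07.
The date termination becomes effective: 5 business days after Sunday, 2019/07/07, skipping weekends — Jul 8, Jul 9, Jul 10, Jul 11, Jul 12 — lands on Friday, 2019/07/12.

2019/07/12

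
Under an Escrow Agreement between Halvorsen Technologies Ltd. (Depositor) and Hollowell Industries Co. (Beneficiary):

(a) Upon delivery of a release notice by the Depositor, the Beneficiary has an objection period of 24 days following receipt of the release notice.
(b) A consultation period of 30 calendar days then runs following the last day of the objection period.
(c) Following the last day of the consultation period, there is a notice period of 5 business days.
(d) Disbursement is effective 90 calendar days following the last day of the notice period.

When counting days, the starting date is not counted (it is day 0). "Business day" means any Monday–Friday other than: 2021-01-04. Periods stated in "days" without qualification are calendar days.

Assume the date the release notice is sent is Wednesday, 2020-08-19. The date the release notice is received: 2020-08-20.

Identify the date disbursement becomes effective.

Adding 24 calendar days to 2020-08-20 gives 2020-09-13, which is the last day of the objection period.
The last day of the consultation period: 2020-09-13 + 30 days = 2020-10-13.
The last day of the notice period: counting 5 business days from Tuesday, 2020-10-13 (Oct 14, Oct 15, Oct 16, Oct 19, Oct 20, skipping weekends) reaches Tuesday, 2020-10-20.
The date disbursement becomes effective: 90 calendar days after 2020-10-20 is 2021-01-18.

2021-01-18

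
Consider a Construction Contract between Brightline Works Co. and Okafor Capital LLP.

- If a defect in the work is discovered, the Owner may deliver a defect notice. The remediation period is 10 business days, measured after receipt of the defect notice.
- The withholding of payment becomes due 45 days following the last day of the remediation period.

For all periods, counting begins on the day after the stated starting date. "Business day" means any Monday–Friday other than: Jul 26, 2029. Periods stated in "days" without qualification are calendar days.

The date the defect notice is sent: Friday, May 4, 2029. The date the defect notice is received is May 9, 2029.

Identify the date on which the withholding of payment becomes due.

Jul 7, 2029

The last day of the remediation period: 10 business days after Wednesday, May 9, 2029, skipping weekends — May 10, May 11, May 14, May 15, May 16, May 17, May 18, May 21, May 22, May 23 — lands on Wednesday, May 23, 2029.
Adding 45 calendar days to May 23, 2029 gives Jul 7, 2029, which is the date on which the withholding of payment becomes due.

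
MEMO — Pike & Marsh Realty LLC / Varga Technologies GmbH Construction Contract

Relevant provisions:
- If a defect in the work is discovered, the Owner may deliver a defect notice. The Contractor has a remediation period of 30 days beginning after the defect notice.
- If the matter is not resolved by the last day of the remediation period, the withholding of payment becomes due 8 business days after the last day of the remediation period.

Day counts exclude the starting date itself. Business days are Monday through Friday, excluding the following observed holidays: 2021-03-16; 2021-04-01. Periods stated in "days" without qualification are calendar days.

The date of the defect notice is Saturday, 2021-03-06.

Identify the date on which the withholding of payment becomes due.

The last day of the remediation period: 30 calendar days after 2021-03-06 is 2021-04-05.
The date on which the withholding of payment becomes due: counting 8 business days from Monday, 2021-04-05 (Apr 6, Apr 7, Apr 8, Apr 9, Apr 12, Apr 13, Apr 14, Apr 15, skipping weekends) reaches Thursday, 2021-04-15.

2021-04-15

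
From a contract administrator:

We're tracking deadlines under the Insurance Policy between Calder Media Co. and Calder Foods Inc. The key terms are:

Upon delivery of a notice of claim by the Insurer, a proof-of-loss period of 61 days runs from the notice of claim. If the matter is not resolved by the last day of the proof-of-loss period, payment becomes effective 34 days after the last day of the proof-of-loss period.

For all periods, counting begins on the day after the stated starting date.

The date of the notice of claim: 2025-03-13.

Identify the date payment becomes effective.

2025-06-16

The last day of the proof-of-loss period: 61 calendar days after 2025-03-13 is 2025-05-13.
The date payment becomes effective: 34 calendar days after 2025-05-13 is 2025-06-16.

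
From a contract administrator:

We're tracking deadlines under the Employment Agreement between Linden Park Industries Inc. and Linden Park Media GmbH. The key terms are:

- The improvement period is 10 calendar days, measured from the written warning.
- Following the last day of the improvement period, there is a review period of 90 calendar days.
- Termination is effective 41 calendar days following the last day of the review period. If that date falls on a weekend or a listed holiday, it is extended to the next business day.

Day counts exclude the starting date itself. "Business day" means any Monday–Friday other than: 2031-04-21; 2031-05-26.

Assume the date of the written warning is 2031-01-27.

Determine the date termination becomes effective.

The last day of the improvement period: 2031-01-27 + 10 days = 2031-02-06.
The last day of the review period: 2031-02-06 + 90 days = 2031-05-07.
The date termination becomes effective: 2031-05-07 + 41 days = 2031-06-17. 2031-06-17 is a Tuesday and is not a listed holiday, so no roll-forward applies.

2031-06-17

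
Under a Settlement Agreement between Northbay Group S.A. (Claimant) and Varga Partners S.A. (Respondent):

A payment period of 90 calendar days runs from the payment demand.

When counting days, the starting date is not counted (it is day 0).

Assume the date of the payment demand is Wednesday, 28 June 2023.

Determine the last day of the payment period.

26 September 2023

The last day of the payment period: 28 June 2023 + 90 days = 26 September 2023.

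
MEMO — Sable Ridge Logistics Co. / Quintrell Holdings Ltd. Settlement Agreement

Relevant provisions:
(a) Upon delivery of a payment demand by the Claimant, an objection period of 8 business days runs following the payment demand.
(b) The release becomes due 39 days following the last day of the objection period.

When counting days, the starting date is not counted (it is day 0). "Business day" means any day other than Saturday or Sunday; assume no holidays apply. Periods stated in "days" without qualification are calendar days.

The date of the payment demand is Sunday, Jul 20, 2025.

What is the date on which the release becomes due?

Sep 7, 2025

The last day of the objection period: 8 business days after Sunday, Jul 20, 2025, skipping weekends — Jul 21, Jul 22, Jul 23, Jul 24, Jul 25, Jul 28, Jul 29, Jul 30 — lands on Wednesday, Jul 30, 2025.
The date on which the release becomes due: Jul 30, 2025 + 39 days = Sep 7, 2025.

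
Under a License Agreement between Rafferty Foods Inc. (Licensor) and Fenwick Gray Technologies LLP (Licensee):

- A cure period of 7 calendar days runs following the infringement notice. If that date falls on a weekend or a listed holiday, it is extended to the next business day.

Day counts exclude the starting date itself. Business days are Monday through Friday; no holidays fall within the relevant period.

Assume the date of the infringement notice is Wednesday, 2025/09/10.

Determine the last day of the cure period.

2025/09/17

Adding 7 calendar days to 2025/09/10 gives 2025/09/17, which is the last day of the cure period. 2025/09/17 is a Wednesday, so no roll-forward applies.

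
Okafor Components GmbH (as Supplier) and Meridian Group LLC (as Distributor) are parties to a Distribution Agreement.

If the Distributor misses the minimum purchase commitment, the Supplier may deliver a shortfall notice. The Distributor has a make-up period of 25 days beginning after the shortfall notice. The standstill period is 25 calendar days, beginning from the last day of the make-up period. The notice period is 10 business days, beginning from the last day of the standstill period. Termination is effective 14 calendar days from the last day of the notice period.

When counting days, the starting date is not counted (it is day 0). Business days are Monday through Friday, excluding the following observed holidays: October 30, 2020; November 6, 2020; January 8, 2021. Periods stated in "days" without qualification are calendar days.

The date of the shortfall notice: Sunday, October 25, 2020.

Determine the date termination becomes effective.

Adding 25 calendar days to October 25, 2020 gives November 19, 2020, which is the last day of the make-up period.
Adding 25 calendar days to November 19, 2020 gives December 14, 2020, which is the last day of the standstill period.
From Monday, December 14, 2020, 10 business days (Dec 15, Dec 16, Dec 17, Dec 18, Dec 21, Dec 22, Dec 23, Dec 24, Dec 25, Dec 28, skipping weekends) brings us to Monday, December 28, 2020, which is the last day of the notice period.
The date termination becomes effective: 14 calendar days after December 28, 2020 is January 11, 2021.

January 11, 2021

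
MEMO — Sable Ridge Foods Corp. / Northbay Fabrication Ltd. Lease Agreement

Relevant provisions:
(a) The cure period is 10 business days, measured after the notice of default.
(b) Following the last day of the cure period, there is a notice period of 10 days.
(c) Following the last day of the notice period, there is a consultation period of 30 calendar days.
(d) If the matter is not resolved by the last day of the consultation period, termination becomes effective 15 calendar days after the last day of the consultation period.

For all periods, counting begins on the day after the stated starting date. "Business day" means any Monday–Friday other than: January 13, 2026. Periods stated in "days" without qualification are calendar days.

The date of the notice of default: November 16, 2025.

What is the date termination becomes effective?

From Sunday, November 16, 2025, 10 business days (Nov 17, Nov 18, Nov 19, Nov 20, Nov 21, Nov 24, Nov 25, Nov 26, Nov 27, Nov 28, skipping weekends) brings us to Friday, November 28, 2025, which is the last day of the cure period.
The last day of the notice period: 10 calendar days after November 28, 2025 is December 8, 2025.
Adding 30 calendar days to December 8, 2025 gives January 7, 2026, which is the last day of the consultation period.
The date termination becomes effective: January 7, 2026 + 15 days = January 22, 2026.

January 22, 2026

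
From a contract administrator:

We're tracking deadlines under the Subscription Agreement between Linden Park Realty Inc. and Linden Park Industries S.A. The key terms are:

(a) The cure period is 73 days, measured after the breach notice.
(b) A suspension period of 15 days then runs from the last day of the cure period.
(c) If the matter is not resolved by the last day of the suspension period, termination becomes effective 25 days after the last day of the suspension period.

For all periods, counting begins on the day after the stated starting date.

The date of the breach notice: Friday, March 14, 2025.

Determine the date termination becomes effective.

The last day of the cure period: March 14, 2025 + 73 days = May 26, 2025.
The last day of the suspension period: 15 calendar days after May 26, 2025 is June 10, 2025.
The date termination becomes effective: 25 calendar days after June 10, 2025 is July 5, 2025.

July 5, 2025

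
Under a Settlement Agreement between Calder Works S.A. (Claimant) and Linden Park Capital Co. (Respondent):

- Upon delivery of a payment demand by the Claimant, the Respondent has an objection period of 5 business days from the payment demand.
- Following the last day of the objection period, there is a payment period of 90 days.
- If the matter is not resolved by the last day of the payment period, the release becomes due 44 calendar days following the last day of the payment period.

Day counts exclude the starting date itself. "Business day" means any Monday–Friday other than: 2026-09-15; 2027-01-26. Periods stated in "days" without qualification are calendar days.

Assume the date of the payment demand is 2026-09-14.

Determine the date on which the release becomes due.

2027-02-03

From Monday, 2026-09-14, 5 business days (Sep 16, Sep 17, Sep 18, Sep 21, Sep 22, skipping weekends and the listed holiday on Sep 15) brings us to Tuesday, 2026-09-22, which is the last day of the objection period.
The last day of the payment period: 2026-09-22 + 90 days = 2026-12-21.
The date on which the release becomes due: 44 calendar days after 2026-12-21 is 2027-02-03.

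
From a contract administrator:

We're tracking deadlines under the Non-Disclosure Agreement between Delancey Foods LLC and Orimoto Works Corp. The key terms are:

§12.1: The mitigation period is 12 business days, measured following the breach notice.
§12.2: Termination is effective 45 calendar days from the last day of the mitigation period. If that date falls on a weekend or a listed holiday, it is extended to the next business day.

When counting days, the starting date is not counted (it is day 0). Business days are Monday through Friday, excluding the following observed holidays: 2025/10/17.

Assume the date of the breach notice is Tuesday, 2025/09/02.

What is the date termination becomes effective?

2025/11/03

From Tuesday, 2025/09/02, 12 business days (Sep 3, Sep 4, Sep 5, Sep 8, …, Sep 16, Sep 17, Sep 18, skipping weekends) brings us to Thursday, 2025/09/18, which is the last day of the mitigation period.
Adding 45 calendar days to 2025/09/18 gives 2025/11/02, which is the date termination becomes effective. That falls on a Sunday, so it rolls to the next business day, Monday, 2025/11/03.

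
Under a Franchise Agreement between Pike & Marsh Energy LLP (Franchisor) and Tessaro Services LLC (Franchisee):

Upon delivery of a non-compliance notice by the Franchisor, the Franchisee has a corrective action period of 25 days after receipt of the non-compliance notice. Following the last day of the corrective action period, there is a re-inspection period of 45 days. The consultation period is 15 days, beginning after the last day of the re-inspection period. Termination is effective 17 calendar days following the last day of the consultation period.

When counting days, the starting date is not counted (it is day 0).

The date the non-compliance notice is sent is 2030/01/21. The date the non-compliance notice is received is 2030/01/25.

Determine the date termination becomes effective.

The last day of the corrective action period: 2030/01/25 + 25 days = 2030/02/19.
The last day of the re-inspection period: 2030/02/19 + 45 days = 2030/04/05.
Adding 15 calendar days to 2030/04/05 gives 2030/04/20, which is the last day of the consultation period.
The date termination becomes effective: 17 calendar days after 2030/04/20 is 2030/05/07.

2030/05/07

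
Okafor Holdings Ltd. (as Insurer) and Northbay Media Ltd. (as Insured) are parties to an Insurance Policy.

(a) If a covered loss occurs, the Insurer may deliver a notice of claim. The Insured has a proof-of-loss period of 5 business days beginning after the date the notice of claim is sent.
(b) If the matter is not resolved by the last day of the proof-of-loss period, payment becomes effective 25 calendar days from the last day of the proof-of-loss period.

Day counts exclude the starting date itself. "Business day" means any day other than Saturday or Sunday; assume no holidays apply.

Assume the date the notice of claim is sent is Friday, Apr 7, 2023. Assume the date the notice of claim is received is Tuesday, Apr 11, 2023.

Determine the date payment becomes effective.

The last day of the proof-of-loss period: counting 5 business days from Friday, Apr 7, 2023 (Apr 10, Apr 11, Apr 12, Apr 13, Apr 14, skipping weekends) reaches Friday, Apr 14, 2023.
The date payment becomes effective: 25 calendar days after Apr 14, 2023 is May 9, 2023.

May 9, 2023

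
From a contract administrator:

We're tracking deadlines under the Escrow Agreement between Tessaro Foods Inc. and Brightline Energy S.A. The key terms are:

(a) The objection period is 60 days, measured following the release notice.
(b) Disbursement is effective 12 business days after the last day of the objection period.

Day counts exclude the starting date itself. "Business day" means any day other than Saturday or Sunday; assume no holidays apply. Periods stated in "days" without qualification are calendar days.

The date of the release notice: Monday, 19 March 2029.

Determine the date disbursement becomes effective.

The last day of the objection period: 60 calendar days after 19 March 2029 is 18 May 2029.
From Friday, 18 May 2029, 12 business days (May 21, May 22, May 23, May 24, …, Jun 1, Jun 4, Jun 5, skipping weekends) brings us to Tuesday, 5 June 2029, which is the date disbursement becomes effective.

5 June 2029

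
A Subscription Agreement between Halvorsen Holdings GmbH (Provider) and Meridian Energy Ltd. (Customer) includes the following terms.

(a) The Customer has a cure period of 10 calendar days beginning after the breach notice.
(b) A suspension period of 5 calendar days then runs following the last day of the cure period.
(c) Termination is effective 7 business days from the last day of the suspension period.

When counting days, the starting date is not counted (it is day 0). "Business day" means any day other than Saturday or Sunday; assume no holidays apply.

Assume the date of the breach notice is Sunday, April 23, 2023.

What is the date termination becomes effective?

Adding 10 calendar days to April 23, 2023 gives May 3, 2023, which is the last day of the cure period.
Adding 5 calendar days to May 3, 2023 gives May 8, 2023, which is the last day of the suspension period.
The date termination becomes effective: counting 7 business days from Monday, May 8, 2023 (May 9, May 10, May 11, May 12, May 15, May 16, May 17, skipping weekends) reaches Wednesday, May 17, 2023.

May 17, 2023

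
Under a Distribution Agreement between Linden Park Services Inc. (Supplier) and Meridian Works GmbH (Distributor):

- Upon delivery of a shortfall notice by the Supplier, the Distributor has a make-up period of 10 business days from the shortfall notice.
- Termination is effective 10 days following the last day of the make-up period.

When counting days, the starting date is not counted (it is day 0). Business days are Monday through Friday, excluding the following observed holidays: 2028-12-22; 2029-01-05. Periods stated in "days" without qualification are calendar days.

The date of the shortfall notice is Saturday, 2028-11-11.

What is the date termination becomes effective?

The last day of the make-up period: counting 10 business days from Saturday, 2028-11-11 (Nov 13, Nov 14, Nov 15, Nov 16, Nov 17, Nov 20, Nov 21, Nov 22, Nov 23, Nov 24, skipping weekends) reaches Friday, 2028-11-24.
The date termination becomes effective: 2028-11-24 + 10 days = 2028-12-04.

2028-12-04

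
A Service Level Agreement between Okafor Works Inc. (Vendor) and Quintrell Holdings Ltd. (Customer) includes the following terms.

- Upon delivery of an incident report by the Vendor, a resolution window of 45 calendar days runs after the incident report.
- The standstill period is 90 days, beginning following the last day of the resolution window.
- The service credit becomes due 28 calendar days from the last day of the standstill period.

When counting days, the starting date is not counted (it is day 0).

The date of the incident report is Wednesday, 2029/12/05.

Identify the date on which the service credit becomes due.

2030/05/17

Adding 45 calendar days to 2029/12/05 gives 2030/01/19, which is the last day of the resolution window.
The last day of the standstill period: 2030/01/19 + 90 days = 2030/04/19.
Adding 28 calendar days to 2030/04/19 gives 2030/05/17, which is the date on which the service credit becomes due.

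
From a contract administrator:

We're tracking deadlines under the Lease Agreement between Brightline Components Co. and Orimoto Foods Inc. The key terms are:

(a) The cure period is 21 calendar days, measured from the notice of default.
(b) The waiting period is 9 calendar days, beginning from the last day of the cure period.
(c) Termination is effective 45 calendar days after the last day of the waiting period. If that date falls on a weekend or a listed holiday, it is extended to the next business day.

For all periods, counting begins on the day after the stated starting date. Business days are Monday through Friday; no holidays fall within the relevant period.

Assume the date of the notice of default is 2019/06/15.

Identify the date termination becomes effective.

2019/08/29

The last day of the cure period: 21 calendar days after 2019/06/15 is 2019/07/06.
Adding 9 calendar days to 2019/07/06 gives 2019/07/15, which is the last day of the waiting period.
Adding 45 calendar days to 2019/07/15 gives 2019/08/29, which is the date termination becomes effective. 2019/08/29 is a Thursday, so no roll-forward applies.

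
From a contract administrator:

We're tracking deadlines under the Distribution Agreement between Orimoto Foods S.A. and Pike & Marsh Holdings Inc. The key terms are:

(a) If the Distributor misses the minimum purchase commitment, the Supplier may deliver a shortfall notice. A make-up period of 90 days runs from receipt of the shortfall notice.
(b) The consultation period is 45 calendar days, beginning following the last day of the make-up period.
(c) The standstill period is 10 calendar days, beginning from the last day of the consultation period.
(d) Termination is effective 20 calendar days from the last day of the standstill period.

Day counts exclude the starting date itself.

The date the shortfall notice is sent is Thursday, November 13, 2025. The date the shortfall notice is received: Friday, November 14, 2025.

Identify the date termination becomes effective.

The last day of the make-up period: 90 calendar days after November 14, 2025 is February 12, 2026.
Adding 45 calendar days to February 12, 2026 gives March 29, 2026, which is the last day of the consultation period.
The last day of the standstill period: 10 calendar days after March 29, 2026 is April 8, 2026.
Adding 20 calendar days to April 8, 2026 gives April 28, 2026, which is the date termination becomes effective.

April 28, 2026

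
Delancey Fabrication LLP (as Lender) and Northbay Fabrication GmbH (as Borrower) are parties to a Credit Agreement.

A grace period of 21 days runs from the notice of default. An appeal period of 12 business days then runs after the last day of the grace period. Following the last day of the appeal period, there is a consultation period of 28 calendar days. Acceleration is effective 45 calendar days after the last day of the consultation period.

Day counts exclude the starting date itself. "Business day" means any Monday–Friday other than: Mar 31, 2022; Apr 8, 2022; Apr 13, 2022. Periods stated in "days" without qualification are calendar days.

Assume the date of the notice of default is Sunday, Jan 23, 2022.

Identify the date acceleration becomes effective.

The last day of the grace period: 21 calendar days after Jan 23, 2022 is Feb 13, 2022.
From Sunday, Feb 13, 2022, 12 business days (Feb 14, Feb 15, Feb 16, Feb 17, …, Feb 25, Feb 28, Mar 1, skipping weekends) brings us to Tuesday, Mar 1, 2022, which is the last day of the appeal period.
Adding 28 calendar days to Mar 1, 2022 gives Mar 29, 2022, which is the last day of the consultation period.
The date acceleration becomes effective: Mar 29, 2022 + 45 days = May 13, 2022.

May 13, 2022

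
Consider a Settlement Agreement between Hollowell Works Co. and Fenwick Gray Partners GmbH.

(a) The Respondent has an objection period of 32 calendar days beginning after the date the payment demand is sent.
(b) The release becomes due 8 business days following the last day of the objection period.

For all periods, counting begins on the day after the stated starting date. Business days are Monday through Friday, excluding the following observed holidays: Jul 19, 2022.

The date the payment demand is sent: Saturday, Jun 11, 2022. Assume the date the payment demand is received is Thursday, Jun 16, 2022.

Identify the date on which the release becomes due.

Jul 26, 2022

The last day of the objection period: Jun 11, 2022 + 32 days = Jul 13, 2022.
The date on which the release becomes due: counting 8 business days from Wednesday, Jul 13, 2022 (Jul 14, Jul 15, Jul 18, Jul 20, Jul 21, Jul 22, Jul 25, Jul 26, skipping weekends and the listed holiday on Jul 19) reaches Tuesday, Jul 26, 2022.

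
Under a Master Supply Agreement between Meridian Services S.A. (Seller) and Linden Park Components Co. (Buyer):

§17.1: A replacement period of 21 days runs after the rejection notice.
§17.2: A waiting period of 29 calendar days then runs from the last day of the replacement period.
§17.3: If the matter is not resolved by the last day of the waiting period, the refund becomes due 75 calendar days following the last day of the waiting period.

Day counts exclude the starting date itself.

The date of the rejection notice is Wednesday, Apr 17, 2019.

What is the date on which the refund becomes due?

Adding 21 calendar days to Apr 17, 2019 gives May 8, 2019, which is the last day of the replacement period.
The last day of the waiting period: 29 calendar days after May 8, 2019 is Jun 6, 2019.
Adding 75 calendar days to Jun 6, 2019 gives Aug 20, 2019, which is the date on which the refund becomes due.

Aug 20, 2019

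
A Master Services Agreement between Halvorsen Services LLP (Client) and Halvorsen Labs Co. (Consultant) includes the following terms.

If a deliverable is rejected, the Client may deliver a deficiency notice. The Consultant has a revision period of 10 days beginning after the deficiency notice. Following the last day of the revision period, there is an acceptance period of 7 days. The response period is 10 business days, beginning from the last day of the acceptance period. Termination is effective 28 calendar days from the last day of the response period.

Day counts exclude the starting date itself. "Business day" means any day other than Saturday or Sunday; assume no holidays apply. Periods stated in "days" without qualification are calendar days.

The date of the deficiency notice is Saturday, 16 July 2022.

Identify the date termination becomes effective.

13 September 2022

Adding 10 calendar days to 16 July 2022 gives 26 July 2022, which is the last day of the revision period.
The last day of the acceptance period: 7 calendar days after 26 July 2022 is 2 August 2022.
The last day of the response period: counting 10 business days from Tuesday, 2 August 2022 (Aug 3, Aug 4, Aug 5, Aug 8, Aug 9, Aug 10, Aug 11, Aug 12, Aug 15, Aug 16, skipping weekends) reaches Tuesday, 16 August 2022.
The date termination becomes effective: 28 calendar days after 16 August 2022 is 13 September 2022.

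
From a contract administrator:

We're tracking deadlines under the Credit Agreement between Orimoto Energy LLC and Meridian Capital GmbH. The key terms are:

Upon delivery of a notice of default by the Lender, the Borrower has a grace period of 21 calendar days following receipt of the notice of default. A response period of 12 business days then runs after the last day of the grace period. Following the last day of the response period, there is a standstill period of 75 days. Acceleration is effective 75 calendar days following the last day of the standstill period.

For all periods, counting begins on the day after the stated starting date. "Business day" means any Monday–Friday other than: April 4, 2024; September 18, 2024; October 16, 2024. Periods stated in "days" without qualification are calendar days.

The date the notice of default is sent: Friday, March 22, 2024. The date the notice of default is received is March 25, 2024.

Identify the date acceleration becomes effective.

September 28, 2024

The last day of the grace period: March 25, 2024 + 21 days = April 15, 2024.
The last day of the response period: counting 12 business days from Monday, April 15, 2024 (Apr 16, Apr 17, Apr 18, Apr 19, …, Apr 29, Apr 30, May 1, skipping weekends) reaches Wednesday, May 1, 2024.
Adding 75 calendar days to May 1, 2024 gives July 15, 2024, which is the last day of the standstill period.
The date acceleration becomes effective: July 15, 2024 + 75 days = September 28, 2024.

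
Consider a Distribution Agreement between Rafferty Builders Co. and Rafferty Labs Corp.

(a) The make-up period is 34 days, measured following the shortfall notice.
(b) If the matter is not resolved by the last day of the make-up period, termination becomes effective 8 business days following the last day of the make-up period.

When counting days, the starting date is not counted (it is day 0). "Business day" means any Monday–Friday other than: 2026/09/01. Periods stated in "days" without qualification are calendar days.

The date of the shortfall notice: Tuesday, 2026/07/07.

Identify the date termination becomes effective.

2026/08/20

The last day of the make-up period: 2026/07/07 + 34 days = 2026/08/10.
The date termination becomes effective: counting 8 business days from Monday, 2026/08/10 (Aug 11, Aug 12, Aug 13, Aug 14, Aug 17, Aug 18, Aug 19, Aug 20, skipping weekends) reaches Thursday, 2026/08/20.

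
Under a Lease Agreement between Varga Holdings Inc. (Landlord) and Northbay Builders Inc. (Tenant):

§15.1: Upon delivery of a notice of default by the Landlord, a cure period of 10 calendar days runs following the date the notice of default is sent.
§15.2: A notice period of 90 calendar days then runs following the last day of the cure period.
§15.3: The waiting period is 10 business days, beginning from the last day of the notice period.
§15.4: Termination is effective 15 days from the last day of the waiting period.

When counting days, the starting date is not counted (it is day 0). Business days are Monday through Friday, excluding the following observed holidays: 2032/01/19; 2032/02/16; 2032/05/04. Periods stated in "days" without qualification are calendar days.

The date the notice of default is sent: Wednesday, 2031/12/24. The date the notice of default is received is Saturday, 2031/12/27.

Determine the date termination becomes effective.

Adding 10 calendar days to 2031/12/24 gives 2032/01/03, which is the last day of the cure period.
Adding 90 calendar days to 2032/01/03 gives 2032/04/02, which is the last day of the notice period.
The last day of the waiting period: 10 business days after Friday, 2032/04/02, skipping weekends — Apr 5, Apr 6, Apr 7, Apr 8, Apr 9, Apr 12, Apr 13, Apr 14, Apr 15, Apr 16 — lands on Friday, 2032/04/16.
Adding 15 calendar days to 2032/04/16 gives 2032/05/01, which is the date termination becomes effective.

2032/05/01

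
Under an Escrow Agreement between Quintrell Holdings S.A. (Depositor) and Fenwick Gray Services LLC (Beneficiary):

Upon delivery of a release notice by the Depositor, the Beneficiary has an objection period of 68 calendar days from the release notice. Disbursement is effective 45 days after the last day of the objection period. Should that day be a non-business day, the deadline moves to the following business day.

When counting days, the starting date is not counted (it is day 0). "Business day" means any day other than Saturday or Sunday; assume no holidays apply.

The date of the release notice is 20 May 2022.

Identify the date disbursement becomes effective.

12 September 2022

The last day of the objection period: 68 calendar days after 20 May 2022 is 27 July 2022.
The date disbursement becomes effective: 27 July 2022 + 45 days = 10 September 2022. That falls on a Saturday, so it rolls to the next business day, Monday, 12 September 2022.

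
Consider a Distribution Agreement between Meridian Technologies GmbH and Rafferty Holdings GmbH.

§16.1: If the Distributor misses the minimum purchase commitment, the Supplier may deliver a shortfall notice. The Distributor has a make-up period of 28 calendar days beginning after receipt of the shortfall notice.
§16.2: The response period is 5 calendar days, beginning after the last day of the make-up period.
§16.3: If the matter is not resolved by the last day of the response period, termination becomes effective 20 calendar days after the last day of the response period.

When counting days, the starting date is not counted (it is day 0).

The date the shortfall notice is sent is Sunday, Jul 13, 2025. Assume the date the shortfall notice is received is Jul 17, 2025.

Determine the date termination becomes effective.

Sep 8, 2025

Adding 28 calendar days to Jul 17, 2025 gives Aug 14, 2025, which is the last day of the make-up period.
Adding 5 calendar days to Aug 14, 2025 gives Aug 19, 2025, which is the last day of the response period.
The date termination becomes effective: Aug 19, 2025 + 20 days = Sep 8, 2025.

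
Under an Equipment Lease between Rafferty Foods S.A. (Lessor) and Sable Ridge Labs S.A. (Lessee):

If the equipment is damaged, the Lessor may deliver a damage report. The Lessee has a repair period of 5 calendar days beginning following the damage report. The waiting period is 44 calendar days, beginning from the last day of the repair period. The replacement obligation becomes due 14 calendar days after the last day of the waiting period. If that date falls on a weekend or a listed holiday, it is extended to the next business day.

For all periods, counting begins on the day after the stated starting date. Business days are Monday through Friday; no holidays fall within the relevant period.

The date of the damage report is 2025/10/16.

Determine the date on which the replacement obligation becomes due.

Adding 5 calendar days to 2025/10/16 gives 2025/10/21, which is the last day of the repair period.
Adding 44 calendar days to 2025/10/21 gives 2025/12/04, which is the last day of the waiting period.
The date on which the replacement obligation becomes due: 2025/12/04 + 14 days = 2025/12/18. 2025/12/18 is a Thursday, so no roll-forward applies.

2025/12/18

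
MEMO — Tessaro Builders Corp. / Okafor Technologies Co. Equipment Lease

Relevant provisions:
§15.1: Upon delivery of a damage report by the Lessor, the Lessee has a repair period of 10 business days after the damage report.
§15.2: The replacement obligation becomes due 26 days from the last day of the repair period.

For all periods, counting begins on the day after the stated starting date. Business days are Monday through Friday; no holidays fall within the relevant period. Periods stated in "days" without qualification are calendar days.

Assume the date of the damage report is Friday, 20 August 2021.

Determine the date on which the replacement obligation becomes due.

29 September 2021

The last day of the repair period: counting 10 business days from Friday, 20 August 2021 (Aug 23, Aug 24, Aug 25, Aug 26, Aug 27, Aug 30, Aug 31, Sep 1, Sep 2, Sep 3, skipping weekends) reaches Friday, 3 September 2021.
The date on which the replacement obligation becomes due: 26 calendar days after 3 September 2021 is 29 September 2021.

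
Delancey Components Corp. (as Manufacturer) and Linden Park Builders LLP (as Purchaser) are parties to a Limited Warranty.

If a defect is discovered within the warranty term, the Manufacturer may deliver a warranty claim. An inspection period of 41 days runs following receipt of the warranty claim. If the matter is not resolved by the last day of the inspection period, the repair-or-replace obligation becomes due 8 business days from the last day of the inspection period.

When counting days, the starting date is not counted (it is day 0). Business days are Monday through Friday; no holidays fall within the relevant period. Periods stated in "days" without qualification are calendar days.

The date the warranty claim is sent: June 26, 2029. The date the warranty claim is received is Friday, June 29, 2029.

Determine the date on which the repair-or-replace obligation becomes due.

The last day of the inspection period: 41 calendar days after June 29, 2029 is August 9, 2029.
The date on which the repair-or-replace obligation becomes due: counting 8 business days from Thursday, August 9, 2029 (Aug 10, Aug 13, Aug 14, Aug 15, Aug 16, Aug 17, Aug 20, Aug 21, skipping weekends) reaches Tuesday, August 21, 2029.

August 21, 2029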